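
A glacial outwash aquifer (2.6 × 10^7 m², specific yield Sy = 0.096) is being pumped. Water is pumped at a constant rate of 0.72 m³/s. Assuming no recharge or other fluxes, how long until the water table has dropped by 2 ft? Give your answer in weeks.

Δh = 2 ft = 0.6096 m
ΔV = Sy × A × Δh = 0.096 × 2.6 × 10^7 × 0.6096 = 1.522 × 10^6 m³
Q = 0.72 m³/s = 62210 m³/d
t = ΔV / Q = 1.522 × 10^6 m³ / 62210 m³/d = 24.46 d
t = 24.46 d ≈ 3.494 weeks

t ≈ 3.49 weeks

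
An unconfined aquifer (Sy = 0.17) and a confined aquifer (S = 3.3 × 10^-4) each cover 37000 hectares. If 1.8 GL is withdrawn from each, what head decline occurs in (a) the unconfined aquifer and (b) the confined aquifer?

A = 37000 hectares = 3.7 × 10^8 m²
ΔV = 1.8 GL = 1.8 × 10^6 m³
Unconfined: Δh_u = ΔV/(Sy·A) = 1.8 × 10^6/(0.17 × 3.7 × 10^8) = 0.02862 m
Confined: Δh_c = ΔV/(S·A) = 1.8 × 10^6/(3.3 × 10^-4 × 3.7 × 10^8) = 14.74 m

Δh_u ≈ 0.0286 m; Δh_c ≈ 14.7 m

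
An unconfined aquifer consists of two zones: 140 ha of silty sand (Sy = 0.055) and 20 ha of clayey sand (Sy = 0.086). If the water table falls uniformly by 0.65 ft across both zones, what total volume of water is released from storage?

ΔV ≈ 18700 m³

A₁ = 140 ha = 1.4 × 10^6 m²; A₂ = 20 ha = 2 × 10^5 m²
Δh = 0.65 ft = 0.1981 m
ΔV₁ = 0.055 × 1.4 × 10^6 × 0.1981 = 15260 m³
ΔV₂ = 0.086 × 2 × 10^5 × 0.1981 = 3408 m³
ΔV = ΔV₁ + ΔV₂ = 18660 m³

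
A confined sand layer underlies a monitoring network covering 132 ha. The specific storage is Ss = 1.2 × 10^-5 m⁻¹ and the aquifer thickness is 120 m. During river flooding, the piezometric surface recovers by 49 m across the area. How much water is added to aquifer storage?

ΔV ≈ 93100 m³

S = Ss × b = 1.2 × 10^-5 m⁻¹ × 120 m = 1.44 × 10^-3
A = 132 ha = 1.32 × 10^6 m²
ΔV = S × A × Δh = 0.00144 × 1.32 × 10^6 m² × 49 m = 93140 m³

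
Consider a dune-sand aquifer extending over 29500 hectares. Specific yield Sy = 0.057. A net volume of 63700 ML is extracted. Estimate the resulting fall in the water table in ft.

A = 29500 hectares = 2.95 × 10^8 m²
ΔV = 63700 ML = 6.37 × 10^7 m³
Δh = ΔV / (Sy × A) = 6.37 × 10^7 m³ / (0.057 × 2.95 × 10^8 m²) = 3.788 m
Δh = 3.788 m = 12.43 ft

Δh ≈ 12.4 ft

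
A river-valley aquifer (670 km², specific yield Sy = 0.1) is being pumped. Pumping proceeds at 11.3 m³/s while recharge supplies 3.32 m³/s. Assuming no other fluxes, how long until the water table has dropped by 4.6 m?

t ≈ 447 days

A = 670 km² = 6.7 × 10^8 m²
ΔV = Sy × A × Δh = 0.1 × 6.7 × 10^8 × 4.6 = 3.082 × 10^8 m³
Net withdrawal = 11.3 − 3.32 = 7.98 m³/s = 6.895 × 10^5 m³/d
t = ΔV / Q = 3.082 × 10^8 m³ / 6.895 × 10^5 m³/d = 447 d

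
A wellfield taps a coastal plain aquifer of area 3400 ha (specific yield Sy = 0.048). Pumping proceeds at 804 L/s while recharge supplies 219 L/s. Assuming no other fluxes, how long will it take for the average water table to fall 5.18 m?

A = 3400 ha = 3.4 × 10^7 m²
ΔV = Sy × A × Δh = 0.048 × 3.4 × 10^7 × 5.18 = 8.454 × 10^6 m³
Net withdrawal = 804 − 219 = 585 L/s = 50540 m³/d
t = ΔV / Q = 8.454 × 10^6 m³ / 50540 m³/d = 167.3 d

t ≈ 167 days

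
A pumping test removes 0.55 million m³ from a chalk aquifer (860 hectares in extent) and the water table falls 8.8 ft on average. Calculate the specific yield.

A = 860 hectares = 8.6 × 10^6 m²
Δh = 8.8 ft = 2.682 m
ΔV = 0.55 million m³ = 5.5 × 10^5 m³
Sy = ΔV / (A × Δh) = 5.5 × 10^5 m³ / (8.6 × 10^6 m² × 2.682 m) = 0.02384

Sy ≈ 0.024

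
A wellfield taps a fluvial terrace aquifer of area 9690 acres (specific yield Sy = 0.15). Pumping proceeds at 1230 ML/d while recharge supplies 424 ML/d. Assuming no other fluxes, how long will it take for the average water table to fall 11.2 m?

A = 9690 acres = 3.921 × 10^7 m²
ΔV = Sy × A × Δh = 0.15 × 3.921 × 10^7 × 11.2 = 6.588 × 10^7 m³
Net withdrawal = 1230 − 424 = 806 ML/d = 8.06 × 10^5 m³/d
t = ΔV / Q = 6.588 × 10^7 m³ / 8.06 × 10^5 m³/d = 81.74 d

t ≈ 81.7 days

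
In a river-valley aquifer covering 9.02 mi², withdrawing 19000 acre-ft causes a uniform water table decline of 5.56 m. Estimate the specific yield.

Sy ≈ 0.18

A = 9.02 mi² = 2.336 × 10^7 m²
ΔV = 19000 acre-ft = 2.344 × 10^7 m³
Sy = ΔV / (A × Δh) = 2.344 × 10^7 m³ / (2.336 × 10^7 m² × 5.56 m) = 0.1804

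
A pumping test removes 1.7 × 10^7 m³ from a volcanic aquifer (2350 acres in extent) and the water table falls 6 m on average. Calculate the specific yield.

Sy ≈ 0.3

A = 2350 acres = 9.51 × 10^6 m²
Sy = ΔV / (A × Δh) = 1.7 × 10^7 m³ / (9.51 × 10^6 m² × 6 m) = 0.2979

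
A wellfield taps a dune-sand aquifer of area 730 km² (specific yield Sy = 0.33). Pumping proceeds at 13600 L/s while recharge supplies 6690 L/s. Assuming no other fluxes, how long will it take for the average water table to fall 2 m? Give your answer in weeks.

A = 730 km² = 7.3 × 10^8 m²
ΔV = Sy × A × Δh = 0.33 × 7.3 × 10^8 × 2 = 4.818 × 10^8 m³
Net withdrawal = 13600 − 6690 = 6910 L/s = 5.97 × 10^5 m³/d
t = ΔV / Q = 4.818 × 10^8 m³ / 5.97 × 10^5 m³/d = 807 d
t = 807 d ≈ 115.3 weeks

t ≈ 115 weeks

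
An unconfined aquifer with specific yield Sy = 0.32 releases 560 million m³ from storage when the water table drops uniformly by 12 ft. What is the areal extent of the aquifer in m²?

A ≈ 4.78 × 10^8 m²

Δh = 12 ft = 3.658 m
ΔV = 560 million m³ = 5.6 × 10^8 m³
A = ΔV / (Sy × Δh) = 5.6 × 10^8 / (0.32 × 3.658) = 4.785 × 10^8 m²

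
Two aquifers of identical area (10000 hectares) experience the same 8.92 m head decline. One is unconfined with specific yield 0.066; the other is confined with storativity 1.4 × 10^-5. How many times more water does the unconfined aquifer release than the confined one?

ΔV_u / ΔV_c ≈ 4710

A = 10000 hectares = 1 × 10^8 m²
Unconfined: ΔV_u = Sy × A × Δh = 0.066 × 1 × 10^8 × 8.92 = 5.887 × 10^7 m³
Confined: ΔV_c = S × A × Δh = 1.4 × 10^-5 × 1 × 10^8 × 8.92 = 12490 m³
Ratio = ΔV_u / ΔV_c = Sy / S = 0.066 / 1.4 × 10^-5 = 4714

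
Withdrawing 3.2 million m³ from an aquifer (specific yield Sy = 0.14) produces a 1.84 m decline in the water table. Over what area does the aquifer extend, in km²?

A ≈ 12.4 km²

ΔV = 3.2 million m³ = 3.2 × 10^6 m³
A = ΔV / (Sy × Δh) = 3.2 × 10^6 / (0.14 × 1.84) = 1.242 × 10^7 m²
A = 1.242 × 10^7 m² = 12.42 km²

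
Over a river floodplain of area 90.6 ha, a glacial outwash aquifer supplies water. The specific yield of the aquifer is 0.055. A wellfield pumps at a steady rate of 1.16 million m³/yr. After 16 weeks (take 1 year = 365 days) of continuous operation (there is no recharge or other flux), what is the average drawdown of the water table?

Δh ≈ 7.14 m

A = 90.6 ha = 9.06 × 10^5 m²
Q = 1.16 million m³/yr = 3178 m³/d
t = 16 weeks = 112 d
ΔV = Q × t = 3178 m³/d × 112 d = 3.559 × 10^5 m³
Δh = ΔV / (Sy × A) = 3.559 × 10^5 / (0.055 × 9.06 × 10^5) = 7.143 m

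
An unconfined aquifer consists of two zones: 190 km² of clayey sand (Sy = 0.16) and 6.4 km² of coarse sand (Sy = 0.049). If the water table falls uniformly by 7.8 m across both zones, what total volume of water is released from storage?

A₁ = 190 km² = 1.9 × 10^8 m²; A₂ = 6.4 km² = 6.4 × 10^6 m²
ΔV₁ = 0.16 × 1.9 × 10^8 × 7.8 = 2.371 × 10^8 m³
ΔV₂ = 0.049 × 6.4 × 10^6 × 7.8 = 2.446 × 10^6 m³
ΔV = ΔV₁ + ΔV₂ = 2.396 × 10^8 m³

ΔV ≈ 2.4 × 10^8 m³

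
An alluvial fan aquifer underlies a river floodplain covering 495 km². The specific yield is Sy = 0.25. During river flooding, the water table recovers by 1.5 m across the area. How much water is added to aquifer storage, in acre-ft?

ΔV ≈ 1.5 × 10^5 acre-ft

A = 495 km² = 4.95 × 10^8 m²
ΔV = Sy × A × Δh = 0.25 × 4.95 × 10^8 m² × 1.5 m = 1.856 × 10^8 m³
ΔV = 1.856 × 10^8 m³ = 1.505 × 10^5 acre-ft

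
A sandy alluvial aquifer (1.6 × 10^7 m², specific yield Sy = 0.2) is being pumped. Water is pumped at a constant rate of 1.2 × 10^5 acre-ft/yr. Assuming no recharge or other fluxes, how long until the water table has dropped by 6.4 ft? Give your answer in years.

Δh = 6.4 ft = 1.951 m
ΔV = Sy × A × Δh = 0.2 × 1.6 × 10^7 × 1.951 = 6.242 × 10^6 m³
Q = 1.2 × 10^5 acre-ft/yr = 4.055 × 10^5 m³/d
t = ΔV / Q = 6.242 × 10^6 m³ / 4.055 × 10^5 m³/d = 15.39 d
t = 15.39 d ≈ 0.04217 years

t ≈ 0.0422 years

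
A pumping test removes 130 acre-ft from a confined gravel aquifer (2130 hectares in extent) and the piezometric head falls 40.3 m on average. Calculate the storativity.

S ≈ 1.9 × 10^-4

A = 2130 hectares = 2.13 × 10^7 m²
ΔV = 130 acre-ft = 1.604 × 10^5 m³
S = ΔV / (A × Δh) = 1.604 × 10^5 m³ / (2.13 × 10^7 m² × 40.3 m) = 1.868 × 10^-4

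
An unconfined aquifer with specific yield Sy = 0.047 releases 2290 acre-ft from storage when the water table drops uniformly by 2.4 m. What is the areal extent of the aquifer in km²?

A ≈ 25 km²

ΔV = 2290 acre-ft = 2.825 × 10^6 m³
A = ΔV / (Sy × Δh) = 2.825 × 10^6 / (0.047 × 2.4) = 2.504 × 10^7 m²
A = 2.504 × 10^7 m² = 25.04 km²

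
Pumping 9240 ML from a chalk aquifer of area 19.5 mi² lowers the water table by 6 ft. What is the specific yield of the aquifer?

A = 19.5 mi² = 5.05 × 10^7 m²
Δh = 6 ft = 1.829 m
ΔV = 9240 ML = 9.24 × 10^6 m³
Sy = ΔV / (A × Δh) = 9.24 × 10^6 m³ / (5.05 × 10^7 m² × 1.829 m) = 0.1

Sy ≈ 0.1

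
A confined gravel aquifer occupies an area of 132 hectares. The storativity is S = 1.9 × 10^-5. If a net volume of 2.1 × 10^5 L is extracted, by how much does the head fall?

Δh ≈ 8.37 m

A = 132 hectares = 1.32 × 10^6 m²
ΔV = 2.1 × 10^5 L = 210 m³
Δh = ΔV / (S × A) = 210 m³ / (1.9 × 10^-5 × 1.32 × 10^6 m²) = 8.373 m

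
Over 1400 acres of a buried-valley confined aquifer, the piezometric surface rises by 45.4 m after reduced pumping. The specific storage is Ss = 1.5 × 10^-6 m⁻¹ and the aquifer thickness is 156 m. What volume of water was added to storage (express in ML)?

ΔV ≈ 60.2 ML

S = Ss × b = 1.5 × 10^-6 m⁻¹ × 156 m = 2.34 × 10^-4
A = 1400 acres = 5.666 × 10^6 m²
ΔV = S × A × Δh = 2.34 × 10^-4 × 5.666 × 10^6 m² × 45.4 m = 60190 m³
ΔV = 60190 m³ = 60.19 ML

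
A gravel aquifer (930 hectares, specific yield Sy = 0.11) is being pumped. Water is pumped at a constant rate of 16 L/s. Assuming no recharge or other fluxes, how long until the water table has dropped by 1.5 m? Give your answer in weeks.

t ≈ 159 weeks

A = 930 hectares = 9.3 × 10^6 m²
ΔV = Sy × A × Δh = 0.11 × 9.3 × 10^6 × 1.5 = 1.534 × 10^6 m³
Q = 16 L/s = 1382 m³/d
t = ΔV / Q = 1.534 × 10^6 m³ / 1382 m³/d = 1110 d
t = 1110 d ≈ 158.6 weeks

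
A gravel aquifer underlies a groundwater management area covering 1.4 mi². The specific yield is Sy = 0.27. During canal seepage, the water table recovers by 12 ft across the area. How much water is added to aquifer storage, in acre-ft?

A = 1.4 mi² = 3.626 × 10^6 m²
Δh = 12 ft = 3.658 m
ΔV = Sy × A × Δh = 0.27 × 3.626 × 10^6 m² × 3.658 m = 3.581 × 10^6 m³
ΔV = 3.581 × 10^6 m³ = 2903 acre-ft

ΔV ≈ 2900 acre-ft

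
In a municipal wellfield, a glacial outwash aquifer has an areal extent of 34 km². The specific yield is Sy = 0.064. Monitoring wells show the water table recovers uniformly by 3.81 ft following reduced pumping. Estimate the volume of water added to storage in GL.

A = 34 km² = 3.4 × 10^7 m²
Δh = 3.81 ft = 1.161 m
ΔV = Sy × A × Δh = 0.064 × 3.4 × 10^7 m² × 1.161 m = 2.527 × 10^6 m³
ΔV = 2.527 × 10^6 m³ = 2.527 GL

ΔV ≈ 2.53 GL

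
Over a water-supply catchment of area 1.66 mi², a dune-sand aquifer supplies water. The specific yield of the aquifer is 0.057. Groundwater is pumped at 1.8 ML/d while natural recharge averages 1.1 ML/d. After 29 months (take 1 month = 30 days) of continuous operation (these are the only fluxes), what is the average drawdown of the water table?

A = 1.66 mi² = 4.299 × 10^6 m²
Net abstraction = 1.8 − 1.1 = 0.7 ML/d
Q_net = 0.7 ML/d = 700 m³/d
t = 29 months = 870 d
ΔV = Q × t = 700 m³/d × 870 d = 6.09 × 10^5 m³
Δh = ΔV / (Sy × A) = 6.09 × 10^5 / (0.057 × 4.299 × 10^6) = 2.485 m

Δh ≈ 2.49 m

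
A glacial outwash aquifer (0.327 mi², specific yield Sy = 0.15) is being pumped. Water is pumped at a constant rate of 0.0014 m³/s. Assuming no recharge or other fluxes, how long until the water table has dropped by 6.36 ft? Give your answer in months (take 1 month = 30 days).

t ≈ 67.9 months

A = 0.327 mi² = 8.469 × 10^5 m²
Δh = 6.36 ft = 1.939 m
ΔV = Sy × A × Δh = 0.15 × 8.469 × 10^5 × 1.939 = 2.463 × 10^5 m³
Q = 0.0014 m³/s = 121 m³/d
t = ΔV / Q = 2.463 × 10^5 m³ / 121 m³/d = 2036 d
t = 2036 d ≈ 67.86 months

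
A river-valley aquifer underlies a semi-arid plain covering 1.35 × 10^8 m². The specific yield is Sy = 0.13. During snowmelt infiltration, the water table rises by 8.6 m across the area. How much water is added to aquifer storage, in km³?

ΔV = Sy × A × Δh = 0.13 × 1.35 × 10^8 m² × 8.6 m = 1.509 × 10^8 m³
ΔV = 1.509 × 10^8 m³ = 0.1509 km³

ΔV ≈ 0.151 km³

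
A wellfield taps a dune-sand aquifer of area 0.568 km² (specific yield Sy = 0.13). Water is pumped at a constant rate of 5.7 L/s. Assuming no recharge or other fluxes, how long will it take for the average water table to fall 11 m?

t ≈ 1650 days

A = 0.568 km² = 5.68 × 10^5 m²
ΔV = Sy × A × Δh = 0.13 × 5.68 × 10^5 × 11 = 8.122 × 10^5 m³
Q = 5.7 L/s = 492.5 m³/d
t = ΔV / Q = 8.122 × 10^5 m³ / 492.5 m³/d = 1649 d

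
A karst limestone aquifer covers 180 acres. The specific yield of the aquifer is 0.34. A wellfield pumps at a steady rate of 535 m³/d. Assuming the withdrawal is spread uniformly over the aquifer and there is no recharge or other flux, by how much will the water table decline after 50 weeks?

A = 180 acres = 7.284 × 10^5 m²
t = 50 weeks = 350 d
ΔV = Q × t = 535 m³/d × 350 d = 1.873 × 10^5 m³
Δh = ΔV / (Sy × A) = 1.873 × 10^5 / (0.34 × 7.284 × 10^5) = 0.7561 m

Δh ≈ 0.756 m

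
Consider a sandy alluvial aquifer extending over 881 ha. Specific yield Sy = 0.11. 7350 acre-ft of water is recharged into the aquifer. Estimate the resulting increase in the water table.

Δh ≈ 9.36 m

A = 881 ha = 8.81 × 10^6 m²
ΔV = 7350 acre-ft = 9.066 × 10^6 m³
Δh = ΔV / (Sy × A) = 9.066 × 10^6 m³ / (0.11 × 8.81 × 10^6 m²) = 9.355 m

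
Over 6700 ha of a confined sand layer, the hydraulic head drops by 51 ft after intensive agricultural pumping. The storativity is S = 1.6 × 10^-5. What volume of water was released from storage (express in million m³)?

A = 6700 ha = 6.7 × 10^7 m²
Δh = 51 ft = 15.54 m
ΔV = S × A × Δh = 1.6 × 10^-5 × 6.7 × 10^7 m² × 15.54 m = 16660 m³
ΔV = 16660 m³ = 0.01666 million m³

ΔV ≈ 0.0167 million m³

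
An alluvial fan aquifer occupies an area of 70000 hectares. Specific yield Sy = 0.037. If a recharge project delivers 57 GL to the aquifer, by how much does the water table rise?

A = 70000 hectares = 7 × 10^8 m²
ΔV = 57 GL = 5.7 × 10^7 m³
Δh = ΔV / (Sy × A) = 5.7 × 10^7 m³ / (0.037 × 7 × 10^8 m²) = 2.201 m

Δh ≈ 2.2 m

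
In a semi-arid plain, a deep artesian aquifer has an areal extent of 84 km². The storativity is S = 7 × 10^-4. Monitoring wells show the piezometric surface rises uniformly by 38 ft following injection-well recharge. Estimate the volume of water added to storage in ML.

A = 84 km² = 8.4 × 10^7 m²
Δh = 38 ft = 11.58 m
ΔV = S × A × Δh = 7 × 10^-4 × 8.4 × 10^7 m² × 11.58 m = 6.81 × 10^5 m³
ΔV = 6.81 × 10^5 m³ = 681 ML

ΔV ≈ 681 ML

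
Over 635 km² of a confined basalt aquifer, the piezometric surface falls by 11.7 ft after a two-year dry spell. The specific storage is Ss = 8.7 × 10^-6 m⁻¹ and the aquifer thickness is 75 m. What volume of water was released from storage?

S = Ss × b = 8.7 × 10^-6 m⁻¹ × 75 m = 6.525 × 10^-4
A = 635 km² = 6.35 × 10^8 m²
Δh = 11.7 ft = 3.566 m
ΔV = S × A × Δh = 6.525 × 10^-4 × 6.35 × 10^8 m² × 3.566 m = 1.478 × 10^6 m³

ΔV ≈ 1.48 × 10^6 m³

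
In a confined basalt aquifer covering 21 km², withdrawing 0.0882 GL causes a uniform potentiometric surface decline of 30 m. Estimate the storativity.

A = 21 km² = 2.1 × 10^7 m²
ΔV = 0.0882 GL = 88200 m³
S = ΔV / (A × Δh) = 88200 m³ / (2.1 × 10^7 m² × 30 m) = 1.4 × 10^-4

S ≈ 1.4 × 10^-4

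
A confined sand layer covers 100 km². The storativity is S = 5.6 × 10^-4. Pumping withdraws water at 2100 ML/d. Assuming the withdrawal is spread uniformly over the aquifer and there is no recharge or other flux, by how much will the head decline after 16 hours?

A = 100 km² = 1 × 10^8 m²
Q = 2100 ML/d = 2.1 × 10^6 m³/d
t = 16 hours = 0.6667 d
ΔV = Q × t = 2.1 × 10^6 m³/d × 0.6667 d = 1.4 × 10^6 m³
Δh = ΔV / (S × A) = 1.4 × 10^6 / (5.6 × 10^-4 × 1 × 10^8) = 25 m

Δh ≈ 25 m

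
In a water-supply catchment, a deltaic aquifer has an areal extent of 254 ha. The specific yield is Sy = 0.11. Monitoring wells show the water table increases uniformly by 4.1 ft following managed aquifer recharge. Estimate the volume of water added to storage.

A = 254 ha = 2.54 × 10^6 m²
Δh = 4.1 ft = 1.25 m
ΔV = Sy × A × Δh = 0.11 × 2.54 × 10^6 m² × 1.25 m = 3.492 × 10^5 m³

ΔV ≈ 3.49 × 10^5 m³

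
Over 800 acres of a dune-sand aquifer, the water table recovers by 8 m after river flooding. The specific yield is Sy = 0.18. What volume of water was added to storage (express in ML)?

ΔV ≈ 4660 ML

A = 800 acres = 3.237 × 10^6 m²
ΔV = Sy × A × Δh = 0.18 × 3.237 × 10^6 m² × 8 m = 4.662 × 10^6 m³
ΔV = 4.662 × 10^6 m³ = 4662 ML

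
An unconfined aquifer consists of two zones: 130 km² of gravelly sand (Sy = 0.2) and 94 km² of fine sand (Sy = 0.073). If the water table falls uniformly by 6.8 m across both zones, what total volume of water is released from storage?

ΔV ≈ 2.23 × 10^8 m³

A₁ = 130 km² = 1.3 × 10^8 m²; A₂ = 94 km² = 9.4 × 10^7 m²
ΔV₁ = 0.2 × 1.3 × 10^8 × 6.8 = 1.768 × 10^8 m³
ΔV₂ = 0.073 × 9.4 × 10^7 × 6.8 = 4.666 × 10^7 m³
ΔV = ΔV₁ + ΔV₂ = 2.235 × 10^8 m³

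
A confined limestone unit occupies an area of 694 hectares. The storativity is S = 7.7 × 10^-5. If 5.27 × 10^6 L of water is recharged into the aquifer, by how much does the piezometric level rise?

A = 694 hectares = 6.94 × 10^6 m²
ΔV = 5.27 × 10^6 L = 5270 m³
Δh = ΔV / (S × A) = 5270 m³ / (7.7 × 10^-5 × 6.94 × 10^6 m²) = 9.862 m

Δh ≈ 9.86 m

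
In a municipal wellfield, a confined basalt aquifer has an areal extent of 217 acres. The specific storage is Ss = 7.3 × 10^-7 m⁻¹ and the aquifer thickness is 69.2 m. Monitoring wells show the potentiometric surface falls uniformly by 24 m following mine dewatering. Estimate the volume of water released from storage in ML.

S = Ss × b = 7.3 × 10^-7 m⁻¹ × 69.2 m = 5.052 × 10^-5
A = 217 acres = 8.782 × 10^5 m²
ΔV = S × A × Δh = 5.052 × 10^-5 × 8.782 × 10^5 m² × 24 m = 1065 m³
ΔV = 1065 m³ = 1.065 ML

ΔV ≈ 1.06 ML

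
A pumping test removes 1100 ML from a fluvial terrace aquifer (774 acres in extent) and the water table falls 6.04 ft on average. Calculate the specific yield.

Sy ≈ 0.19

A = 774 acres = 3.132 × 10^6 m²
Δh = 6.04 ft = 1.841 m
ΔV = 1100 ML = 1.1 × 10^6 m³
Sy = ΔV / (A × Δh) = 1.1 × 10^6 m³ / (3.132 × 10^6 m² × 1.841 m) = 0.1908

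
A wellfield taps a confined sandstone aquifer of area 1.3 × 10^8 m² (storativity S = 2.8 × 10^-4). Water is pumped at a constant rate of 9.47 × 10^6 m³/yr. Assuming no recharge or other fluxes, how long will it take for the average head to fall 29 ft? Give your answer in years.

t ≈ 0.034 years

Δh = 29 ft = 8.839 m
ΔV = S × A × Δh = 2.8 × 10^-4 × 1.3 × 10^8 × 8.839 = 3.217 × 10^5 m³
Q = 9.47 × 10^6 m³/yr = 25950 m³/d
t = ΔV / Q = 3.217 × 10^5 m³ / 25950 m³/d = 12.4 d
t = 12.4 d ≈ 0.03398 years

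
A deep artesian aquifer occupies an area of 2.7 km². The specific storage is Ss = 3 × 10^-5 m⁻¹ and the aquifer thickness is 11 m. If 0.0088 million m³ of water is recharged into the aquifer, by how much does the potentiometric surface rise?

Δh ≈ 9.88 m

S = Ss × b = 3 × 10^-5 m⁻¹ × 11 m = 3.3 × 10^-4
A = 2.7 km² = 2.7 × 10^6 m²
ΔV = 0.0088 million m³ = 8800 m³
Δh = ΔV / (S × A) = 8800 m³ / (3.3 × 10^-4 × 2.7 × 10^6 m²) = 9.877 m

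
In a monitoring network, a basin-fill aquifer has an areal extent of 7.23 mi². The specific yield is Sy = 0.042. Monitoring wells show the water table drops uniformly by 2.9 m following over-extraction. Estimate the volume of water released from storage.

ΔV ≈ 2.28 × 10^6 m³

A = 7.23 mi² = 1.873 × 10^7 m²
ΔV = Sy × A × Δh = 0.042 × 1.873 × 10^7 m² × 2.9 m = 2.281 × 10^6 m³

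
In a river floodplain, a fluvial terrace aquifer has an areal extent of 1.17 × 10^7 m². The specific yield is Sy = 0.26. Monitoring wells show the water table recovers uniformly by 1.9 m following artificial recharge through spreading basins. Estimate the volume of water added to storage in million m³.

ΔV ≈ 5.78 million m³

ΔV = Sy × A × Δh = 0.26 × 1.17 × 10^7 m² × 1.9 m = 5.78 × 10^6 m³
ΔV = 5.78 × 10^6 m³ = 5.78 million m³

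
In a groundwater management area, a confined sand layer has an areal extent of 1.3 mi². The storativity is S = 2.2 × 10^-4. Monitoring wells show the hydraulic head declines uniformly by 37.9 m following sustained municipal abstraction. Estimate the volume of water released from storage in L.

A = 1.3 mi² = 3.367 × 10^6 m²
ΔV = S × A × Δh = 2.2 × 10^-4 × 3.367 × 10^6 m² × 37.9 m = 28070 m³
ΔV = 28070 m³ = 2.807 × 10^7 L

ΔV ≈ 2.81 × 10^7 L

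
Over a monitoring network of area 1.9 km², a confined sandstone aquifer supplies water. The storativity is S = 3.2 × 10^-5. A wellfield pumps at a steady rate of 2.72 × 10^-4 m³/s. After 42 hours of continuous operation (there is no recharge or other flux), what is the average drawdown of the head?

Δh ≈ 0.676 m

A = 1.9 km² = 1.9 × 10^6 m²
Q = 2.72 × 10^-4 m³/s = 23.5 m³/d
t = 42 hours = 1.75 d
ΔV = Q × t = 23.5 m³/d × 1.75 d = 41.13 m³
Δh = ΔV / (S × A) = 41.13 / (3.2 × 10^-5 × 1.9 × 10^6) = 0.6764 m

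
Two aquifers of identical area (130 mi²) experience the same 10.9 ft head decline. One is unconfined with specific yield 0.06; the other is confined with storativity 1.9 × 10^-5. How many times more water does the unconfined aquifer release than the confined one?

ΔV_u / ΔV_c ≈ 3160

A = 130 mi² = 3.367 × 10^8 m²
Δh = 10.9 ft = 3.322 m
Unconfined: ΔV_u = Sy × A × Δh = 0.06 × 3.367 × 10^8 × 3.322 = 6.712 × 10^7 m³
Confined: ΔV_c = S × A × Δh = 1.9 × 10^-5 × 3.367 × 10^8 × 3.322 = 21250 m³
Ratio = ΔV_u / ΔV_c = Sy / S = 0.06 / 1.9 × 10^-5 = 3158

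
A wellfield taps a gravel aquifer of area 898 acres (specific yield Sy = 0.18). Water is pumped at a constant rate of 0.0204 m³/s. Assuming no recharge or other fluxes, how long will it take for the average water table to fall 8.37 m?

t ≈ 3110 days

A = 898 acres = 3.634 × 10^6 m²
ΔV = Sy × A × Δh = 0.18 × 3.634 × 10^6 × 8.37 = 5.475 × 10^6 m³
Q = 0.0204 m³/s = 1763 m³/d
t = ΔV / Q = 5.475 × 10^6 m³ / 1763 m³/d = 3106 d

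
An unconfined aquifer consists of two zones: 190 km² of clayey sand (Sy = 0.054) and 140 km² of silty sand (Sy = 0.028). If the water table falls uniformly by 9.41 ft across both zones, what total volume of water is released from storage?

ΔV ≈ 4.07 × 10^7 m³

A₁ = 190 km² = 1.9 × 10^8 m²; A₂ = 140 km² = 1.4 × 10^8 m²
Δh = 9.41 ft = 2.868 m
ΔV₁ = 0.054 × 1.9 × 10^8 × 2.868 = 2.943 × 10^7 m³
ΔV₂ = 0.028 × 1.4 × 10^8 × 2.868 = 1.124 × 10^7 m³
ΔV = ΔV₁ + ΔV₂ = 4.067 × 10^7 m³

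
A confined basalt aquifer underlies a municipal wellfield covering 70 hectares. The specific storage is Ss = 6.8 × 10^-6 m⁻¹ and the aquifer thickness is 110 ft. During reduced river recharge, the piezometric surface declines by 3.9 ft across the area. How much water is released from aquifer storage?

ΔV ≈ 190 m³

b = 110 ft = 33.53 m
S = Ss × b = 6.8 × 10^-6 m⁻¹ × 33.53 m = 2.28 × 10^-4
A = 70 hectares = 7 × 10^5 m²
Δh = 3.9 ft = 1.189 m
ΔV = S × A × Δh = 2.28 × 10^-4 × 7 × 10^5 m² × 1.189 m = 189.7 m³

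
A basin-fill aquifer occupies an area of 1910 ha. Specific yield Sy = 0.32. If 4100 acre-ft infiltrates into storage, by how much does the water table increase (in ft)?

Δh ≈ 2.71 ft

A = 1910 ha = 1.91 × 10^7 m²
ΔV = 4100 acre-ft = 5.057 × 10^6 m³
Δh = ΔV / (Sy × A) = 5.057 × 10^6 m³ / (0.32 × 1.91 × 10^7 m²) = 0.8274 m
Δh = 0.8274 m = 2.715 ft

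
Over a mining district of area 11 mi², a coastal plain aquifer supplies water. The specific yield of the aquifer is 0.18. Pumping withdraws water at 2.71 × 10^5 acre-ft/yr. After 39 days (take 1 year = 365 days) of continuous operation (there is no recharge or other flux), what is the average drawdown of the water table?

A = 11 mi² = 2.849 × 10^7 m²
Q = 2.71 × 10^5 acre-ft/yr = 9.158 × 10^5 m³/d
ΔV = Q × t = 9.158 × 10^5 m³/d × 39 d = 3.572 × 10^7 m³
Δh = ΔV / (Sy × A) = 3.572 × 10^7 / (0.18 × 2.849 × 10^7) = 6.965 m

Δh ≈ 6.96 m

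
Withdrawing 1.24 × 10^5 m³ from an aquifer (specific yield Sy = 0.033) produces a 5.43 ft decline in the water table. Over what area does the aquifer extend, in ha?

Δh = 5.43 ft = 1.655 m
A = ΔV / (Sy × Δh) = 1.24 × 10^5 / (0.033 × 1.655) = 2.27 × 10^6 m²
A = 2.27 × 10^6 m² = 227 ha

A ≈ 227 ha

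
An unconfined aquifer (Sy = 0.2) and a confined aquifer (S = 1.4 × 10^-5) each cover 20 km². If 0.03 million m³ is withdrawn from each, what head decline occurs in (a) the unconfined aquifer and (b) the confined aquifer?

Δh_u ≈ 0.0075 m; Δh_c ≈ 107 m

A = 20 km² = 2 × 10^7 m²
ΔV = 0.03 million m³ = 30000 m³
Unconfined: Δh_u = ΔV/(Sy·A) = 30000/(0.2 × 2 × 10^7) = 0.0075 m
Confined: Δh_c = ΔV/(S·A) = 30000/(1.4 × 10^-5 × 2 × 10^7) = 107.1 m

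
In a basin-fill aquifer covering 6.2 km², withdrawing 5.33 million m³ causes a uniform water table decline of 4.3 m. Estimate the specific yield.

Sy ≈ 0.2

A = 6.2 km² = 6.2 × 10^6 m²
ΔV = 5.33 million m³ = 5.33 × 10^6 m³
Sy = ΔV / (A × Δh) = 5.33 × 10^6 m³ / (6.2 × 10^6 m² × 4.3 m) = 0.1999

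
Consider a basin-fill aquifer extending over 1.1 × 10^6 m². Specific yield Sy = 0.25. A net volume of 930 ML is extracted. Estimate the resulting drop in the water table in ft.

Δh ≈ 11.1 ft

ΔV = 930 ML = 9.3 × 10^5 m³
Δh = ΔV / (Sy × A) = 9.3 × 10^5 m³ / (0.25 × 1.1 × 10^6 m²) = 3.382 m
Δh = 3.382 m = 11.1 ft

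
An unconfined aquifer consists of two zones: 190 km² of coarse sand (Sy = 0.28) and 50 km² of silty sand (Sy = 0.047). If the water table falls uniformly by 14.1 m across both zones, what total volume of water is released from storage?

A₁ = 190 km² = 1.9 × 10^8 m²; A₂ = 50 km² = 5 × 10^7 m²
ΔV₁ = 0.28 × 1.9 × 10^8 × 14.1 = 7.501 × 10^8 m³
ΔV₂ = 0.047 × 5 × 10^7 × 14.1 = 3.313 × 10^7 m³
ΔV = ΔV₁ + ΔV₂ = 7.833 × 10^8 m³

ΔV ≈ 7.83 × 10^8 m³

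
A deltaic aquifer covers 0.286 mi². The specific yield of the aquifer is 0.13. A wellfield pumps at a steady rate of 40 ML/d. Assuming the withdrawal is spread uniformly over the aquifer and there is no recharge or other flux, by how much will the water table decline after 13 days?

Δh ≈ 5.4 m

A = 0.286 mi² = 7.407 × 10^5 m²
Q = 40 ML/d = 40000 m³/d
ΔV = Q × t = 40000 m³/d × 13 d = 5.2 × 10^5 m³
Δh = ΔV / (Sy × A) = 5.2 × 10^5 / (0.13 × 7.407 × 10^5) = 5.4 m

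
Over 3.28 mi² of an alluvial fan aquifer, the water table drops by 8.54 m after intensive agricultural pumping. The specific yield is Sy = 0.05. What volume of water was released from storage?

ΔV ≈ 3.63 × 10^6 m³

A = 3.28 mi² = 8.495 × 10^6 m²
ΔV = Sy × A × Δh = 0.05 × 8.495 × 10^6 m² × 8.54 m = 3.627 × 10^6 m³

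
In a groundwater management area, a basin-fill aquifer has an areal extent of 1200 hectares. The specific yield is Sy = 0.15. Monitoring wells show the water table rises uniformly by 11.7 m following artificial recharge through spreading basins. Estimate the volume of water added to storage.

A = 1200 hectares = 1.2 × 10^7 m²
ΔV = Sy × A × Δh = 0.15 × 1.2 × 10^7 m² × 11.7 m = 2.106 × 10^7 m³

ΔV ≈ 2.11 × 10^7 m³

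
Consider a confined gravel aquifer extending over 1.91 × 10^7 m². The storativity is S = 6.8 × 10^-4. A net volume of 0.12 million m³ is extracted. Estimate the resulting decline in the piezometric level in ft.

Δh ≈ 30.3 ft

ΔV = 0.12 million m³ = 1.2 × 10^5 m³
Δh = ΔV / (S × A) = 1.2 × 10^5 m³ / (6.8 × 10^-4 × 1.91 × 10^7 m²) = 9.239 m
Δh = 9.239 m = 30.31 ft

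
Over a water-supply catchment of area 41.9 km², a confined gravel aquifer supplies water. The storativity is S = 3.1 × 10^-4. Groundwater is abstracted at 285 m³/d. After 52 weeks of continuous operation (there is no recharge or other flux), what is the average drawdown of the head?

A = 41.9 km² = 4.19 × 10^7 m²
t = 52 weeks = 364 d
ΔV = Q × t = 285 m³/d × 364 d = 1.037 × 10^5 m³
Δh = ΔV / (S × A) = 1.037 × 10^5 / (3.1 × 10^-4 × 4.19 × 10^7) = 7.987 m

Δh ≈ 7.99 m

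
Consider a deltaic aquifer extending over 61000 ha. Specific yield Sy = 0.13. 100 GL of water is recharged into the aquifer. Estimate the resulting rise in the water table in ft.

Δh ≈ 4.14 ft

A = 61000 ha = 6.1 × 10^8 m²
ΔV = 100 GL = 1 × 10^8 m³
Δh = ΔV / (Sy × A) = 1 × 10^8 m³ / (0.13 × 6.1 × 10^8 m²) = 1.261 m
Δh = 1.261 m = 4.137 ft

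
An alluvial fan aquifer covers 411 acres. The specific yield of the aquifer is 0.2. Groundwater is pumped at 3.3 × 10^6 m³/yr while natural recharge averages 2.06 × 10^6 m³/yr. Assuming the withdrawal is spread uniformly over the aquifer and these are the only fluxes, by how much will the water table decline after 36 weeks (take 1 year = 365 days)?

A = 411 acres = 1.663 × 10^6 m²
Net abstraction = 3.3 × 10^6 − 2.06 × 10^6 = 1.24 × 10^6 m³/yr
Q_net = 1.24 × 10^6 m³/yr = 3397 m³/d
t = 36 weeks = 252 d
ΔV = Q × t = 3397 m³/d × 252 d = 8.561 × 10^5 m³
Δh = ΔV / (Sy × A) = 8.561 × 10^5 / (0.2 × 1.663 × 10^6) = 2.574 m

Δh ≈ 2.57 m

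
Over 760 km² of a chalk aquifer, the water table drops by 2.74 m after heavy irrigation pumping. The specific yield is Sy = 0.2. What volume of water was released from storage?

ΔV ≈ 4.16 × 10^8 m³

A = 760 km² = 7.6 × 10^8 m²
ΔV = Sy × A × Δh = 0.2 × 7.6 × 10^8 m² × 2.74 m = 4.165 × 10^8 m³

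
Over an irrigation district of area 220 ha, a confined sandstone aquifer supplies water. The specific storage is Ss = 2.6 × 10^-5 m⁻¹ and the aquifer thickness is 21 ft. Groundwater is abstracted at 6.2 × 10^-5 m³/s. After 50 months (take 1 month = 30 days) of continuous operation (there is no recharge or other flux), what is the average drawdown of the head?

b = 21 ft = 6.401 m
S = Ss × b = 2.6 × 10^-5 m⁻¹ × 6.401 m = 1.664 × 10^-4
A = 220 ha = 2.2 × 10^6 m²
Q = 6.2 × 10^-5 m³/s = 5.357 m³/d
t = 50 months = 1500 d
ΔV = Q × t = 5.357 m³/d × 1500 d = 8035 m³
Δh = ΔV / (S × A) = 8035 / (1.664 × 10^-4 × 2.2 × 10^6) = 21.95 m

Δh ≈ 21.9 m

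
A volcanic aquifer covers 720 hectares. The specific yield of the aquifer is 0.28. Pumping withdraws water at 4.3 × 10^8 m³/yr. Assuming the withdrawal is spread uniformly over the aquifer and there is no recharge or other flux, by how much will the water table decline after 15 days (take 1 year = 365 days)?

Δh ≈ 8.77 m

A = 720 hectares = 7.2 × 10^6 m²
Q = 4.3 × 10^8 m³/yr = 1.178 × 10^6 m³/d
ΔV = Q × t = 1.178 × 10^6 m³/d × 15 d = 1.767 × 10^7 m³
Δh = ΔV / (Sy × A) = 1.767 × 10^7 / (0.28 × 7.2 × 10^6) = 8.765 m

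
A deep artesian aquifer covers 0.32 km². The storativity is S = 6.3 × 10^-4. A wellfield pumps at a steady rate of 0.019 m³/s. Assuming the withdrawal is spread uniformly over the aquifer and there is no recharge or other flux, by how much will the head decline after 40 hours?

Δh ≈ 13.6 m

A = 0.32 km² = 3.2 × 10^5 m²
Q = 0.019 m³/s = 1642 m³/d
t = 40 hours = 1.667 d
ΔV = Q × t = 1642 m³/d × 1.667 d = 2736 m³
Δh = ΔV / (S × A) = 2736 / (6.3 × 10^-4 × 3.2 × 10^5) = 13.57 m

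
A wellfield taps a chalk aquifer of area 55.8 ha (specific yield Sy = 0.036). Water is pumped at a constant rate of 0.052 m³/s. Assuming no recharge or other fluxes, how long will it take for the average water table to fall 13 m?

A = 55.8 ha = 5.58 × 10^5 m²
ΔV = Sy × A × Δh = 0.036 × 5.58 × 10^5 × 13 = 2.611 × 10^5 m³
Q = 0.052 m³/s = 4493 m³/d
t = ΔV / Q = 2.611 × 10^5 m³ / 4493 m³/d = 58.12 d

t ≈ 58.1 days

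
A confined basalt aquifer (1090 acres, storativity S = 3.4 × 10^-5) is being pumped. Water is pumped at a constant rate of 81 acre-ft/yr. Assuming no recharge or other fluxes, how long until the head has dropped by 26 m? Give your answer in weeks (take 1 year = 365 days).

t ≈ 2.04 weeks

A = 1090 acres = 4.411 × 10^6 m²
ΔV = S × A × Δh = 3.4 × 10^-5 × 4.411 × 10^6 × 26 = 3899 m³
Q = 81 acre-ft/yr = 273.7 m³/d
t = ΔV / Q = 3899 m³ / 273.7 m³/d = 14.25 d
t = 14.25 d ≈ 2.035 weeks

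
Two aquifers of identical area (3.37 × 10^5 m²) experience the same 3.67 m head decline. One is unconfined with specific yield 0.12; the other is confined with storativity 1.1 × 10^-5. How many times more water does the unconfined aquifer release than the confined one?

ΔV_u / ΔV_c ≈ 10900

Unconfined: ΔV_u = Sy × A × Δh = 0.12 × 3.37 × 10^5 × 3.67 = 1.484 × 10^5 m³
Confined: ΔV_c = S × A × Δh = 1.1 × 10^-5 × 3.37 × 10^5 × 3.67 = 13.6 m³
Ratio = ΔV_u / ΔV_c = Sy / S = 0.12 / 1.1 × 10^-5 = 10910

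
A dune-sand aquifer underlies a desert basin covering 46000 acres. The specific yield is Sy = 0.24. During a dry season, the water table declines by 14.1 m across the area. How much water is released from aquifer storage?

ΔV ≈ 6.3 × 10^8 m³

A = 46000 acres = 1.862 × 10^8 m²
ΔV = Sy × A × Δh = 0.24 × 1.862 × 10^8 m² × 14.1 m = 6.299 × 10^8 m³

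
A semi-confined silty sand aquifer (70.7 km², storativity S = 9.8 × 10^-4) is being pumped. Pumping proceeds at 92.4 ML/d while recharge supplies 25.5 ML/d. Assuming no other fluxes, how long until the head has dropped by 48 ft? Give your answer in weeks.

A = 70.7 km² = 7.07 × 10^7 m²
Δh = 48 ft = 14.63 m
ΔV = S × A × Δh = 9.8 × 10^-4 × 7.07 × 10^7 × 14.63 = 1.014 × 10^6 m³
Net withdrawal = 92.4 − 25.5 = 66.9 ML/d = 66900 m³/d
t = ΔV / Q = 1.014 × 10^6 m³ / 66900 m³/d = 15.15 d
t = 15.15 d ≈ 2.165 weeks

t ≈ 2.16 weeks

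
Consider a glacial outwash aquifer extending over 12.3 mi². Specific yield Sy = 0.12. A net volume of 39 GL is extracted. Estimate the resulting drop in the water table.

Δh ≈ 10.2 m

A = 12.3 mi² = 3.186 × 10^7 m²
ΔV = 39 GL = 3.9 × 10^7 m³
Δh = ΔV / (Sy × A) = 3.9 × 10^7 m³ / (0.12 × 3.186 × 10^7 m²) = 10.2 m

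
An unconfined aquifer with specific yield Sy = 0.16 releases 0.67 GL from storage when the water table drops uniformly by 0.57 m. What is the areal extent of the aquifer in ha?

ΔV = 0.67 GL = 6.7 × 10^5 m³
A = ΔV / (Sy × Δh) = 6.7 × 10^5 / (0.16 × 0.57) = 7.346 × 10^6 m²
A = 7.346 × 10^6 m² = 734.6 ha

A ≈ 735 ha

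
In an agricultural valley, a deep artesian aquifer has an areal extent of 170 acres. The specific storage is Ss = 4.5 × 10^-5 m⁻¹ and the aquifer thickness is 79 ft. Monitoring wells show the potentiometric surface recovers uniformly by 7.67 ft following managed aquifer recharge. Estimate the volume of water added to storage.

ΔV ≈ 1740 m³

b = 79 ft = 24.08 m
S = Ss × b = 4.5 × 10^-5 m⁻¹ × 24.08 m = 1.084 × 10^-3
A = 170 acres = 6.88 × 10^5 m²
Δh = 7.67 ft = 2.338 m
ΔV = S × A × Δh = 0.001084 × 6.88 × 10^5 m² × 2.338 m = 1743 m³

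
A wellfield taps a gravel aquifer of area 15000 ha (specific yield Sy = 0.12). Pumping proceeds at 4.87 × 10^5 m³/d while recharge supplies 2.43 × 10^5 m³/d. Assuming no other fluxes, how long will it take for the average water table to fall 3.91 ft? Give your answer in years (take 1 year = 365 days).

t ≈ 0.241 years

A = 15000 ha = 1.5 × 10^8 m²
Δh = 3.91 ft = 1.192 m
ΔV = Sy × A × Δh = 0.12 × 1.5 × 10^8 × 1.192 = 2.145 × 10^7 m³
Net withdrawal = 4.87 × 10^5 − 2.43 × 10^5 = 2.44 × 10^5 m³/d
t = ΔV / Q = 2.145 × 10^7 m³ / 2.44 × 10^5 m³/d = 87.92 d
t = 87.92 d ≈ 0.2409 years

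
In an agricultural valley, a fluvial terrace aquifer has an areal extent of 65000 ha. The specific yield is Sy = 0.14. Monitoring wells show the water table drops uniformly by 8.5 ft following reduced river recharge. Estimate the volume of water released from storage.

A = 65000 ha = 6.5 × 10^8 m²
Δh = 8.5 ft = 2.591 m
ΔV = Sy × A × Δh = 0.14 × 6.5 × 10^8 m² × 2.591 m = 2.358 × 10^8 m³

ΔV ≈ 2.36 × 10^8 m³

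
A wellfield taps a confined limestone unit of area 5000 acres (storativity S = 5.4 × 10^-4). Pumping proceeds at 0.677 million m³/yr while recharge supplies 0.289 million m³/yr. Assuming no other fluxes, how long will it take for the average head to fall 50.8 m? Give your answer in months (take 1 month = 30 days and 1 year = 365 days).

t ≈ 17.4 months

A = 5000 acres = 2.023 × 10^7 m²
ΔV = S × A × Δh = 5.4 × 10^-4 × 2.023 × 10^7 × 50.8 = 5.551 × 10^5 m³
Net withdrawal = 0.677 − 0.289 = 0.388 million m³/yr = 1063 m³/d
t = ΔV / Q = 5.551 × 10^5 m³ / 1063 m³/d = 522.2 d
t = 522.2 d ≈ 17.41 months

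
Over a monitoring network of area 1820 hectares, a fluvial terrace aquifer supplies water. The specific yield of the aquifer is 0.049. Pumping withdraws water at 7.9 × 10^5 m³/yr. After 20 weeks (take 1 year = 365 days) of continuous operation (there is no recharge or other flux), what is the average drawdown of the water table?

Δh ≈ 0.34 m

A = 1820 hectares = 1.82 × 10^7 m²
Q = 7.9 × 10^5 m³/yr = 2164 m³/d
t = 20 weeks = 140 d
ΔV = Q × t = 2164 m³/d × 140 d = 3.03 × 10^5 m³
Δh = ΔV / (Sy × A) = 3.03 × 10^5 / (0.049 × 1.82 × 10^7) = 0.3398 m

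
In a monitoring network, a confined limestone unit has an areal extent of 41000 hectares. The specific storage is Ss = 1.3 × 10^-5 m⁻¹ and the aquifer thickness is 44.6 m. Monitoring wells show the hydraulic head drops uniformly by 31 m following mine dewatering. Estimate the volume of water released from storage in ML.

ΔV ≈ 7370 ML

S = Ss × b = 1.3 × 10^-5 m⁻¹ × 44.6 m = 5.798 × 10^-4
A = 41000 hectares = 4.1 × 10^8 m²
ΔV = S × A × Δh = 5.798 × 10^-4 × 4.1 × 10^8 m² × 31 m = 7.369 × 10^6 m³
ΔV = 7.369 × 10^6 m³ = 7369 ML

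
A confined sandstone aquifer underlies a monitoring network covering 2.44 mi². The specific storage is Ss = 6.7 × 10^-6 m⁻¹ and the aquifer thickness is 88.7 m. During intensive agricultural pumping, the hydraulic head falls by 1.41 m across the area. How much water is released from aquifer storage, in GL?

ΔV ≈ 0.0053 GL

S = Ss × b = 6.7 × 10^-6 m⁻¹ × 88.7 m = 5.943 × 10^-4
A = 2.44 mi² = 6.32 × 10^6 m²
ΔV = S × A × Δh = 5.943 × 10^-4 × 6.32 × 10^6 m² × 1.41 m = 5295 m³
ΔV = 5295 m³ = 0.005295 GL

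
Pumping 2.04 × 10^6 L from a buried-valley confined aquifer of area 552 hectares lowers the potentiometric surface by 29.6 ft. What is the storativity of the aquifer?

S ≈ 4.1 × 10^-5

A = 552 hectares = 5.52 × 10^6 m²
Δh = 29.6 ft = 9.022 m
ΔV = 2.04 × 10^6 L = 2040 m³
S = ΔV / (A × Δh) = 2040 m³ / (5.52 × 10^6 m² × 9.022 m) = 4.096 × 10^-5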